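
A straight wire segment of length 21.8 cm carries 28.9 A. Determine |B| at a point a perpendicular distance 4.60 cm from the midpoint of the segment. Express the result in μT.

B ≈ 116 μT

For a finite straight segment, B = (μ₀I/4πd)(sinθ₁ + sinθ₂), where θ₁, θ₂ are the angles from the perpendicular to each end.
The perpendicular from the point meets the wire at its midpoint, so each end is L/2 = 0.109 m away along the wire.
sinθ₁ = 0.109/√(0.109²+0.046²) = 0.9213; sinθ₂ = 0.109/√(0.109²+0.046²) = 0.9213.
B = (4π×10⁻⁷ × 28.9) / (4π × 0.046) × (0.9213 + 0.9213) = 1.16×10⁻⁴ T.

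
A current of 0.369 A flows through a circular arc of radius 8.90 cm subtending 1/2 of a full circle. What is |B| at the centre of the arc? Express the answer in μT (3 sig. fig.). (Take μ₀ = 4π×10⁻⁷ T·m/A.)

The Biot–Savart field of a circular arc at its centre is B = μ₀Iφ/(4πR), with φ = 3.142 rad.
B = (4π×10⁻⁷ × 0.369 × 3.142) / (4π × 0.089) = 1.30×10⁻⁶ T.

B ≈ 1.30 μT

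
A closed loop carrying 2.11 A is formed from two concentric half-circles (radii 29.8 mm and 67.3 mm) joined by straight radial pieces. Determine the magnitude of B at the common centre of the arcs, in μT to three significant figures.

The radial connectors point toward the centre, so dl × r̂ = 0 and they contribute nothing.
Each semicircle gives μ₀I/(4R): inner arc 2.22×10⁻⁵ T, outer arc 9.85×10⁻⁶ T.
The two arcs carry current in opposite angular senses, so their fields oppose: B = |2.22×10⁻⁵ − 9.85×10⁻⁶| = 1.24×10⁻⁵ T.

B ≈ 12.4 μT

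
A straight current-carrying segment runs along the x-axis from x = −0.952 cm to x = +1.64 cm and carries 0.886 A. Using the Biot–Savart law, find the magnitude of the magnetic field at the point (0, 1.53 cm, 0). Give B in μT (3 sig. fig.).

B ≈ 7.29 μT

For a finite straight segment, B = (μ₀I/4πd)(sinθ₁ + sinθ₂), where θ₁, θ₂ are the angles from the perpendicular to each end.
The perpendicular distance is d = 0.0153 m; the end-offsets along the wire are a = 0.00952 m and b = 0.0164 m.
sinθ₁ = 0.00952/√(0.00952²+0.0153²) = 0.5283; sinθ₂ = 0.0164/√(0.0164²+0.0153²) = 0.7312.
B = (4π×10⁻⁷ × 0.886) / (4π × 0.0153) × (0.5283 + 0.7312) = 7.29×10⁻⁶ T.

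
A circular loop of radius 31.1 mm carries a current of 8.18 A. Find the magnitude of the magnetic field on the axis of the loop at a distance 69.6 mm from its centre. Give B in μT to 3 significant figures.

B ≈ 11.2 μT

On the axis of a circular loop, B = μ₀IR² / [2(R²+z²)^(3/2)].
R² + z² = (0.0311)² + (0.0696)² = 0.005811 m², and (R²+z²)^(3/2) = 4.43×10⁻⁴ m³.
B = (4π×10⁻⁷ × 8.18 × 0.0009672) / (2 × 4.43×10⁻⁴) = 1.12×10⁻⁵ T.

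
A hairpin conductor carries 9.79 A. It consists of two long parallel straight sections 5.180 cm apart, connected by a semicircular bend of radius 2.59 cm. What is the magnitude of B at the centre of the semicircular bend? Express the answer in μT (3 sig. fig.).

The semicircular arc contributes B_arc = μ₀I·π/(4πR) = μ₀I/(4R) = 1.19×10⁻⁴ T.
Each semi-infinite lead is at perpendicular distance R = 0.0259 m from the centre, with the perpendicular foot at its near end, so it contributes μ₀I/(4πR); both point the same way, together 7.56×10⁻⁵ T.
Arc and leads all point the same direction: B = 1.19×10⁻⁴ + 7.56×10⁻⁵ = 1.94×10⁻⁴ T.

B ≈ 194 μT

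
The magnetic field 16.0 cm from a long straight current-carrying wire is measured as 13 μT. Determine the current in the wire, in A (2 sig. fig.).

For a long straight wire B = μ₀I/(2πd), so I = 2πdB/μ₀.
I = 2π × 0.16 × 1.30×10⁻⁵ / (4π×10⁻⁷) = 10.4 A.

I ≈ 10 A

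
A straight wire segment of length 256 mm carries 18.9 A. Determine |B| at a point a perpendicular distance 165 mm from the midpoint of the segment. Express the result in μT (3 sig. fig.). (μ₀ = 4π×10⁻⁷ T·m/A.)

B ≈ 14.0 μT

For a finite straight segment, B = (μ₀I/4πd)(sinθ₁ + sinθ₂), where θ₁, θ₂ are the angles from the perpendicular to each end.
The perpendicular from the point meets the wire at its midpoint, so each end is L/2 = 0.128 m away along the wire.
sinθ₁ = 0.128/√(0.128²+0.165²) = 0.6129; sinθ₂ = 0.128/√(0.128²+0.165²) = 0.6129.
B = (4π×10⁻⁷ × 18.9) / (4π × 0.165) × (0.6129 + 0.6129) = 1.40×10⁻⁵ T.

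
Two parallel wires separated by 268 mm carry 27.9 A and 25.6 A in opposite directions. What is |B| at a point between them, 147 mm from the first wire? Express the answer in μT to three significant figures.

B ≈ 80.3 μT

Each long wire gives B = μ₀I/(2πd). Distances are d₁ = 0.147 m and d₂ = 0.121 m.
B₁ = 3.80×10⁻⁵ T, B₂ = 4.23×10⁻⁵ T.
Between antiparallel currents both contributions point the same way, so they add. B = B₁ + B₂ = 3.80×10⁻⁵ + 4.23×10⁻⁵ = 8.03×10⁻⁵ T.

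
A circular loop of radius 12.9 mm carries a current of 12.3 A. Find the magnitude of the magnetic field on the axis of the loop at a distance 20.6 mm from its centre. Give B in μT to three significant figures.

B ≈ 89.6 μT

On the axis of a circular loop, B = μ₀IR² / [2(R²+z²)^(3/2)].
R² + z² = (0.0129)² + (0.0206)² = 0.0005908 m², and (R²+z²)^(3/2) = 1.44×10⁻⁵ m³.
B = (4π×10⁻⁷ × 12.3 × 0.0001664) / (2 × 1.44×10⁻⁵) = 8.96×10⁻⁵ T.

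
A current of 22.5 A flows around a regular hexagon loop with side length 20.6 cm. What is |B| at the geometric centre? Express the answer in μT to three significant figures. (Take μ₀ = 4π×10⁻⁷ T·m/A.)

B ≈ 75.7 μT

Each side is a finite straight segment at perpendicular distance d = a/(2 tan(π/6)) = 0.1784 m from the centre, with end-angles ±π/6.
One side contributes B₁ = (μ₀I/4πd)·2 sin(π/6) = 1.26×10⁻⁵ T.
All 6 sides add in the same direction: B = 6 × 1.26×10⁻⁵ = 7.57×10⁻⁵ T.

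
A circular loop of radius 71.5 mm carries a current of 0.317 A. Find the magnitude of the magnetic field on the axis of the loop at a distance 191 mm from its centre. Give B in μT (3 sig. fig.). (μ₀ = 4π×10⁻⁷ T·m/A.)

On the axis of a circular loop, B = μ₀IR² / [2(R²+z²)^(3/2)].
R² + z² = (0.0715)² + (0.191)² = 0.04159 m², and (R²+z²)^(3/2) = 8.48×10⁻³ m³.
B = (4π×10⁻⁷ × 0.317 × 0.005112) / (2 × 8.48×10⁻³) = 1.20×10⁻⁷ T.

B ≈ 0.120 μT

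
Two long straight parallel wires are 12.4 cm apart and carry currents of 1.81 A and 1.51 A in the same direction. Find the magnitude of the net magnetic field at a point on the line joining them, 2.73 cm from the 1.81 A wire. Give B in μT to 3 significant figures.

B ≈ 10.1 μT

Each long wire gives B = μ₀I/(2πd). Distances are d₁ = 0.0273 m and d₂ = 0.0967 m.
B₁ = 1.33×10⁻⁵ T, B₂ = 3.12×10⁻⁶ T.
Between parallel currents the two contributions point in opposite directions, so they subtract. B = |B₁ − B₂| = |1.33×10⁻⁵ − 3.12×10⁻⁶| = 1.01×10⁻⁵ T.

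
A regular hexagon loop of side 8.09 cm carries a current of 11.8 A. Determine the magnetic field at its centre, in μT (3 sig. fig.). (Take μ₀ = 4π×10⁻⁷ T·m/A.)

Each side is a finite straight segment at perpendicular distance d = a/(2 tan(π/6)) = 0.07006 m from the centre, with end-angles ±π/6.
One side contributes B₁ = (μ₀I/4πd)·2 sin(π/6) = 1.68×10⁻⁵ T.
All 6 sides add in the same direction: B = 6 × 1.68×10⁻⁵ = 1.01×10⁻⁴ T.

B ≈ 101 μT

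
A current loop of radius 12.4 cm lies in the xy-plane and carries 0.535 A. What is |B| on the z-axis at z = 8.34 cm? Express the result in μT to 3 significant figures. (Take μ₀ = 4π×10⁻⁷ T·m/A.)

On the axis of a circular loop, B = μ₀IR² / [2(R²+z²)^(3/2)].
R² + z² = (0.124)² + (0.0834)² = 0.02233 m², and (R²+z²)^(3/2) = 3.34×10⁻³ m³.
B = (4π×10⁻⁷ × 0.535 × 0.01538) / (2 × 3.34×10⁻³) = 1.55×10⁻⁶ T.

B ≈ 1.55 μT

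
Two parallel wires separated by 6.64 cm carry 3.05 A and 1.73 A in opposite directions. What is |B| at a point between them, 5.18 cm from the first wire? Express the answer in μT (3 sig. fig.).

Each long wire gives B = μ₀I/(2πd). Distances are d₁ = 0.0518 m and d₂ = 0.0146 m.
B₁ = 1.18×10⁻⁵ T, B₂ = 2.37×10⁻⁵ T.
Between antiparallel currents both contributions point the same way, so they add. B = B₁ + B₂ = 1.18×10⁻⁵ + 2.37×10⁻⁵ = 3.55×10⁻⁵ T.

B ≈ 35.5 μT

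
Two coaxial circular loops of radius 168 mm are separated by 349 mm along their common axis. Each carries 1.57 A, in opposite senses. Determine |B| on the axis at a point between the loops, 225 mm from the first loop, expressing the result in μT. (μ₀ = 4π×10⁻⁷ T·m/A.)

B ≈ 1.80 μT

Each loop contributes B = μ₀IR²/[2(R²+z²)^(3/2)] on the axis, with z measured from that loop.
Loop 1 (z = 0.225 m): B₁ = 1.26×10⁻⁶ T. Loop 2 (z = 0.124 m): B₂ = 3.06×10⁻⁶ T.
The fields oppose: B = |B₁ − B₂| = 1.80×10⁻⁶ T.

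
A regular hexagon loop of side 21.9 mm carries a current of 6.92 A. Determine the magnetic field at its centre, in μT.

B ≈ 219 μT

Each side is a finite straight segment at perpendicular distance d = a/(2 tan(π/6)) = 0.01897 m from the centre, with end-angles ±π/6.
One side contributes B₁ = (μ₀I/4πd)·2 sin(π/6) = 3.65×10⁻⁵ T.
All 6 sides add in the same direction: B = 6 × 3.65×10⁻⁵ = 2.19×10⁻⁴ T.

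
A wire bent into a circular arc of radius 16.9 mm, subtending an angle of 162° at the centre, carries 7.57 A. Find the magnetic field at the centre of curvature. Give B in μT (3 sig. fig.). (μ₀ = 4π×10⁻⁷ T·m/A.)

The Biot–Savart field of a circular arc at its centre is B = μ₀Iφ/(4πR), with φ = 2.827 rad.
B = (4π×10⁻⁷ × 7.57 × 2.827) / (4π × 0.0169) = 1.27×10⁻⁴ T.

B ≈ 127 μT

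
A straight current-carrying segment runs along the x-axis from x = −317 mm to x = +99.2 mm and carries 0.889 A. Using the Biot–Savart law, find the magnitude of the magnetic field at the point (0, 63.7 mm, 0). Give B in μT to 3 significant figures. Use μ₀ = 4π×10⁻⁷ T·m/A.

For a finite straight segment, B = (μ₀I/4πd)(sinθ₁ + sinθ₂), where θ₁, θ₂ are the angles from the perpendicular to each end.
The perpendicular distance is d = 0.0637 m; the end-offsets along the wire are a = 0.317 m and b = 0.0992 m.
sinθ₁ = 0.317/√(0.317²+0.0637²) = 0.9804; sinθ₂ = 0.0992/√(0.0992²+0.0637²) = 0.8415.
B = (4π×10⁻⁷ × 0.889) / (4π × 0.0637) × (0.9804 + 0.8415) = 2.54×10⁻⁶ T.

B ≈ 2.54 μT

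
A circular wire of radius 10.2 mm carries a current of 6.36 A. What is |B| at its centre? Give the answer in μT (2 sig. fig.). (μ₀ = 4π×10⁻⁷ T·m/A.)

B ≈ 390 μT

At the centre of a circular loop the Biot–Savart law gives B = μ₀I/(2R).
B = (4π×10⁻⁷ × 6.36) / (2 × 0.0102) = 3.92×10⁻⁴ T.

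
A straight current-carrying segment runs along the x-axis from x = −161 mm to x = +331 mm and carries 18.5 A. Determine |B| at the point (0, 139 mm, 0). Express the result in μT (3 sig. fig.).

B ≈ 22.3 μT

For a finite straight segment, B = (μ₀I/4πd)(sinθ₁ + sinθ₂), where θ₁, θ₂ are the angles from the perpendicular to each end.
The perpendicular distance is d = 0.139 m; the end-offsets along the wire are a = 0.161 m and b = 0.331 m.
sinθ₁ = 0.161/√(0.161²+0.139²) = 0.7569; sinθ₂ = 0.331/√(0.331²+0.139²) = 0.9220.
B = (4π×10⁻⁷ × 18.5) / (4π × 0.139) × (0.7569 + 0.9220) = 2.23×10⁻⁵ T.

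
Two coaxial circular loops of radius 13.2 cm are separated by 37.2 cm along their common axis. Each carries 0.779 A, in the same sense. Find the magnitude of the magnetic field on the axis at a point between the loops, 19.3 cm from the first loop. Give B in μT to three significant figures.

B ≈ 1.44 μT

Each loop contributes B = μ₀IR²/[2(R²+z²)^(3/2)] on the axis, with z measured from that loop.
Loop 1 (z = 0.193 m): B₁ = 6.67×10⁻⁷ T. Loop 2 (z = 0.179 m): B₂ = 7.75×10⁻⁷ T.
The fields add: B = B₁ + B₂ = 1.44×10⁻⁶ T.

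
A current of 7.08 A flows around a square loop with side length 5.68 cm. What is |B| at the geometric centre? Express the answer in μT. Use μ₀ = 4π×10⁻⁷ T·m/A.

Each side is a finite straight segment at perpendicular distance d = a/(2 tan(π/4)) = 0.0284 m from the centre, with end-angles ±π/4.
One side contributes B₁ = (μ₀I/4πd)·2 sin(π/4) = 3.53×10⁻⁵ T.
All 4 sides add in the same direction: B = 4 × 3.53×10⁻⁵ = 1.41×10⁻⁴ T.

B ≈ 141 μT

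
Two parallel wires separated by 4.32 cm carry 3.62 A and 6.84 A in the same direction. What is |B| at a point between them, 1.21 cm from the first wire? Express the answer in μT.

Each long wire gives B = μ₀I/(2πd). Distances are d₁ = 0.0121 m and d₂ = 0.0311 m.
B₁ = 5.98×10⁻⁵ T, B₂ = 4.40×10⁻⁵ T.
Between parallel currents the two contributions point in opposite directions, so they subtract. B = |B₁ − B₂| = |5.98×10⁻⁵ − 4.40×10⁻⁵| = 1.58×10⁻⁵ T.

B ≈ 15.8 μT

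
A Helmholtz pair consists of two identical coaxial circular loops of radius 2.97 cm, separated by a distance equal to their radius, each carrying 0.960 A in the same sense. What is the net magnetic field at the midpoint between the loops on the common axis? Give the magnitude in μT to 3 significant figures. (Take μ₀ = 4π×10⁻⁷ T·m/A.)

Each loop contributes B = μ₀IR²/[2(R²+z²)^(3/2)] on the axis, with z measured from that loop.
Loop 1 (z = 0.01485 m): B₁ = 1.45×10⁻⁵ T. Loop 2 (z = 0.01485 m): B₂ = 1.45×10⁻⁵ T.
The fields add: B = B₁ + B₂ = 2.91×10⁻⁵ T.

B ≈ 29.1 μT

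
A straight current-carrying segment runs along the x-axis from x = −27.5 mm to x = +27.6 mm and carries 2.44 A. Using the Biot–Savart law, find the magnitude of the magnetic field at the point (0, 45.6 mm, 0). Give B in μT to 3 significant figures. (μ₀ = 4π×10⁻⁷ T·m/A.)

For a finite straight segment, B = (μ₀I/4πd)(sinθ₁ + sinθ₂), where θ₁, θ₂ are the angles from the perpendicular to each end.
The perpendicular distance is d = 0.0456 m; the end-offsets along the wire are a = 0.0275 m and b = 0.0276 m.
sinθ₁ = 0.0275/√(0.0275²+0.0456²) = 0.5164; sinθ₂ = 0.0276/√(0.0276²+0.0456²) = 0.5178.
B = (4π×10⁻⁷ × 2.44) / (4π × 0.0456) × (0.5164 + 0.5178) = 5.53×10⁻⁶ T.

B ≈ 5.53 μT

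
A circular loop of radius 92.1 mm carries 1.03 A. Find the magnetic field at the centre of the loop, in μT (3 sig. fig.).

At the centre of a circular loop the Biot–Savart law gives B = μ₀I/(2R).
B = (4π×10⁻⁷ × 1.03) / (2 × 0.0921) = 7.03×10⁻⁶ T.

B ≈ 7.03 μT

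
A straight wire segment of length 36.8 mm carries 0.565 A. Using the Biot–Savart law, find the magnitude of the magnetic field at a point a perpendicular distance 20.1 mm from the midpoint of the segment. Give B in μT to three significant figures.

B ≈ 3.80 μT

For a finite straight segment, B = (μ₀I/4πd)(sinθ₁ + sinθ₂), where θ₁, θ₂ are the angles from the perpendicular to each end.
The perpendicular from the point meets the wire at its midpoint, so each end is L/2 = 0.0184 m away along the wire.
sinθ₁ = 0.0184/√(0.0184²+0.0201²) = 0.6752; sinθ₂ = 0.0184/√(0.0184²+0.0201²) = 0.6752.
B = (4π×10⁻⁷ × 0.565) / (4π × 0.0201) × (0.6752 + 0.6752) = 3.80×10⁻⁶ T.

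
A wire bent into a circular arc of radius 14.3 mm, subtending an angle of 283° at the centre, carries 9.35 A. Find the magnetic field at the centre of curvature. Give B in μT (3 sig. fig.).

B ≈ 323 μT

The Biot–Savart field of a circular arc at its centre is B = μ₀Iφ/(4πR), with φ = 4.939 rad.
B = (4π×10⁻⁷ × 9.35 × 4.939) / (4π × 0.0143) = 3.23×10⁻⁴ T.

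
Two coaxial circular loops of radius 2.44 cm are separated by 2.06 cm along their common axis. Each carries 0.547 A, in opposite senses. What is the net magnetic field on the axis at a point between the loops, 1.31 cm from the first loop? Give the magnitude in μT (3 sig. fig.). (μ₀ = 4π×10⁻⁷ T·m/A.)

Each loop contributes B = μ₀IR²/[2(R²+z²)^(3/2)] on the axis, with z measured from that loop.
Loop 1 (z = 0.0131 m): B₁ = 9.63×10⁻⁶ T. Loop 2 (z = 0.0075 m): B₂ = 1.23×10⁻⁵ T.
The fields oppose: B = |B₁ − B₂| = 2.67×10⁻⁶ T.

B ≈ 2.67 μT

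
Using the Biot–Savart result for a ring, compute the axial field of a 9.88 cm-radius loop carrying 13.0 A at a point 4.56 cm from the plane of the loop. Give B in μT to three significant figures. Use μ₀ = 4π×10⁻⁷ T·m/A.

On the axis of a circular loop, B = μ₀IR² / [2(R²+z²)^(3/2)].
R² + z² = (0.0988)² + (0.0456)² = 0.01184 m², and (R²+z²)^(3/2) = 1.29×10⁻³ m³.
B = (4π×10⁻⁷ × 13.0 × 0.009761) / (2 × 1.29×10⁻³) = 6.19×10⁻⁵ T.

B ≈ 61.9 μT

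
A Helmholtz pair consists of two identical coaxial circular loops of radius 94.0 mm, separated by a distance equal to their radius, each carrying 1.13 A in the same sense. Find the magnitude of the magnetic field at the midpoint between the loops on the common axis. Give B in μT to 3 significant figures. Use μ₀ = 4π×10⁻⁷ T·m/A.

Each loop contributes B = μ₀IR²/[2(R²+z²)^(3/2)] on the axis, with z measured from that loop.
Loop 1 (z = 0.047 m): B₁ = 5.40×10⁻⁶ T. Loop 2 (z = 0.047 m): B₂ = 5.40×10⁻⁶ T.
The fields add: B = B₁ + B₂ = 1.08×10⁻⁵ T.

B ≈ 10.8 μT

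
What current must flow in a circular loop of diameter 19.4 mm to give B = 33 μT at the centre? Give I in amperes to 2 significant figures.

At the centre of a circular loop B = μ₀I/(2R), so I = 2RB/μ₀.
With R = 0.0097 m, I = 2 × 0.0097 × 3.30×10⁻⁵ / (4π×10⁻⁷) = 0.509 A.

I ≈ 0.51 A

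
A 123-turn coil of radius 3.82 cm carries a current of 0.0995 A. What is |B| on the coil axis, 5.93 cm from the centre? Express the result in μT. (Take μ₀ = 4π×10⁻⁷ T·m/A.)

For an N-turn flat coil, B = Nμ₀IR²/[2(R²+z²)^(3/2)] with R = 0.0382 m, z = 0.0593 m.
B = 123 × 2.60×10⁻⁷ T = 3.20×10⁻⁵ T.

B ≈ 32.0 μT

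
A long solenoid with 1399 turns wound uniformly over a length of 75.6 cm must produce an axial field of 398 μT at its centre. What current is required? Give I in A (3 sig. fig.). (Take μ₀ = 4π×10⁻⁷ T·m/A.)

Inside a long solenoid B = μ₀nI with n = 1851 m⁻¹, so I = B/(μ₀n).
I = 3.98×10⁻⁴ / (4π×10⁻⁷ × 1851) = 0.171 A.

I ≈ 0.171 A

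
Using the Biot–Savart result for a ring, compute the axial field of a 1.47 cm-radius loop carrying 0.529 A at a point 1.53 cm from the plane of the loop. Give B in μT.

B ≈ 7.52 μT

On the axis of a circular loop, B = μ₀IR² / [2(R²+z²)^(3/2)].
R² + z² = (0.0147)² + (0.0153)² = 0.0004502 m², and (R²+z²)^(3/2) = 9.55×10⁻⁶ m³.
B = (4π×10⁻⁷ × 0.529 × 0.0002161) / (2 × 9.55×10⁻⁶) = 7.52×10⁻⁶ T.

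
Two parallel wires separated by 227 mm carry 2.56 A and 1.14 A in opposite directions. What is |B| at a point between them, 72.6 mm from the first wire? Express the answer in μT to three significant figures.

B ≈ 8.53 μT

Each long wire gives B = μ₀I/(2πd). Distances are d₁ = 0.0726 m and d₂ = 0.1544 m.
B₁ = 7.05×10⁻⁶ T, B₂ = 1.48×10⁻⁶ T.
Between antiparallel currents both contributions point the same way, so they add. B = B₁ + B₂ = 7.05×10⁻⁶ + 1.48×10⁻⁶ = 8.53×10⁻⁶ T.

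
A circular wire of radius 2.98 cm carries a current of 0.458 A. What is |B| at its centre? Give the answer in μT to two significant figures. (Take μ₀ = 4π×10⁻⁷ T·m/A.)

B ≈ 9.7 μT

At the centre of a circular loop the Biot–Savart law gives B = μ₀I/(2R).
B = (4π×10⁻⁷ × 0.458) / (2 × 0.0298) = 9.66×10⁻⁶ T.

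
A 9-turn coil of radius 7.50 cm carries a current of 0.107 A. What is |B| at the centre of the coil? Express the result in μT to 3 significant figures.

B ≈ 8.07 μT

For an N-turn flat coil, B = Nμ₀I/(2R) with R = 0.075 m.
B = 9 × 8.96×10⁻⁷ T = 8.07×10⁻⁶ T.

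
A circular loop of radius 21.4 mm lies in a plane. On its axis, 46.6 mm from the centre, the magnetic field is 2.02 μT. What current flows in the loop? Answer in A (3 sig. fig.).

I ≈ 0.947 A

On the axis of a loop, B = μ₀IR²/[2(R²+z²)^(3/2)], so I = 2B(R²+z²)^(3/2)/(μ₀R²).
R² + z² = 0.000458 + 0.002172 = 0.00263 m²; raised to 3/2 gives 1.35×10⁻⁴ m³.
I = 2 × 2.02×10⁻⁶ × 1.35×10⁻⁴ / (1.26×10⁻⁶ × 0.000458) = 0.947 A.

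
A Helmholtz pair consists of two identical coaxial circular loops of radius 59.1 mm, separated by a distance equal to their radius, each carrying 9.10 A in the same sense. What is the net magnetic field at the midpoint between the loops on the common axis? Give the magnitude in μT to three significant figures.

Each loop contributes B = μ₀IR²/[2(R²+z²)^(3/2)] on the axis, with z measured from that loop.
Loop 1 (z = 0.02955 m): B₁ = 6.92×10⁻⁵ T. Loop 2 (z = 0.02955 m): B₂ = 6.92×10⁻⁵ T.
The fields add: B = B₁ + B₂ = 1.38×10⁻⁴ T.

B ≈ 138 μT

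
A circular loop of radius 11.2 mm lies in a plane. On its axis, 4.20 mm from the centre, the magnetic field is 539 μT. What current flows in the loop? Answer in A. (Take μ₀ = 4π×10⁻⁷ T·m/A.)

On the axis of a loop, B = μ₀IR²/[2(R²+z²)^(3/2)], so I = 2B(R²+z²)^(3/2)/(μ₀R²).
R² + z² = 0.0001254 + 1.764×10⁻⁵ = 0.0001431 m²; raised to 3/2 gives 1.71×10⁻⁶ m³.
I = 2 × 5.39×10⁻⁴ × 1.71×10⁻⁶ / (1.26×10⁻⁶ × 0.0001254) = 11.7 A.

I ≈ 11.7 A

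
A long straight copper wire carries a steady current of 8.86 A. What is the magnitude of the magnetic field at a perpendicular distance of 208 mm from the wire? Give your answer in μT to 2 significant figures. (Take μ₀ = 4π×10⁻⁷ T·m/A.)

For an infinitely long straight wire, B = μ₀I/(2πd).
B = (4π×10⁻⁷ × 8.86) / (2π × 0.208) = 8.52×10⁻⁶ T.

B ≈ 8.5 μT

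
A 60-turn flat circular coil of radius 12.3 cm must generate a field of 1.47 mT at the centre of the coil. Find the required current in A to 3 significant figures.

For an N-turn coil, B = Nμ₀I/(2R) with R = 0.123 m, so I = 2RB/(Nμ₀) = 2 × 0.123 × 1.47×10⁻³ / (60 × 4π×10⁻⁷) = 4.80 A.

I ≈ 4.80 A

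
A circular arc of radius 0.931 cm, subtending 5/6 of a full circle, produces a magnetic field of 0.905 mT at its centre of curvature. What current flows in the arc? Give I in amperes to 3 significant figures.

I ≈ 16.1 A

For a circular arc, B = μ₀Iφ/(4πR) with φ in radians; here φ = 5.236 rad.
So I = 4πRB/(μ₀φ) = 4π × 0.00931 × 9.05×10⁻⁴ / (4π×10⁻⁷ × 5.236) = 16.1 A.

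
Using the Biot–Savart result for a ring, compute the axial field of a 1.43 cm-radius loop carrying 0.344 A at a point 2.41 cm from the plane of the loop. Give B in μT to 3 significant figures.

B ≈ 2.01 μT

On the axis of a circular loop, B = μ₀IR² / [2(R²+z²)^(3/2)].
R² + z² = (0.0143)² + (0.0241)² = 0.0007853 m², and (R²+z²)^(3/2) = 2.20×10⁻⁵ m³.
B = (4π×10⁻⁷ × 0.344 × 0.0002045) / (2 × 2.20×10⁻⁵) = 2.01×10⁻⁶ T.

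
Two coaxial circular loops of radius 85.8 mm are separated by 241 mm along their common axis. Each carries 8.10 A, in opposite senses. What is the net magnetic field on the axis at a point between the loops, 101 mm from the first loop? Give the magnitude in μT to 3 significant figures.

Each loop contributes B = μ₀IR²/[2(R²+z²)^(3/2)] on the axis, with z measured from that loop.
Loop 1 (z = 0.101 m): B₁ = 1.61×10⁻⁵ T. Loop 2 (z = 0.14 m): B₂ = 8.46×10⁻⁶ T.
The fields oppose: B = |B₁ − B₂| = 7.63×10⁻⁶ T.

B ≈ 7.63 μT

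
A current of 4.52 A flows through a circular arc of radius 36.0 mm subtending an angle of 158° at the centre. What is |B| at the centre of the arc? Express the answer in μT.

The Biot–Savart field of a circular arc at its centre is B = μ₀Iφ/(4πR), with φ = 2.758 rad.
B = (4π×10⁻⁷ × 4.52 × 2.758) / (4π × 0.036) = 3.46×10⁻⁵ T.

B ≈ 34.6 μT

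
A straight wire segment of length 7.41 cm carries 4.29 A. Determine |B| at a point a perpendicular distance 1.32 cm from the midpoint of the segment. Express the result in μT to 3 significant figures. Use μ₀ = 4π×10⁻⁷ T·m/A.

For a finite straight segment, B = (μ₀I/4πd)(sinθ₁ + sinθ₂), where θ₁, θ₂ are the angles from the perpendicular to each end.
The perpendicular from the point meets the wire at its midpoint, so each end is L/2 = 0.03705 m away along the wire.
sinθ₁ = 0.03705/√(0.03705²+0.0132²) = 0.9420; sinθ₂ = 0.03705/√(0.03705²+0.0132²) = 0.9420.
B = (4π×10⁻⁷ × 4.29) / (4π × 0.0132) × (0.9420 + 0.9420) = 6.12×10⁻⁵ T.

B ≈ 61.2 μT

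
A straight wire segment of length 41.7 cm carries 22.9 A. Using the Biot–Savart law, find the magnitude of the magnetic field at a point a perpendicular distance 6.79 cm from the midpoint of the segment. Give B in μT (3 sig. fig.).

B ≈ 64.1 μT

For a finite straight segment, B = (μ₀I/4πd)(sinθ₁ + sinθ₂), where θ₁, θ₂ are the angles from the perpendicular to each end.
The perpendicular from the point meets the wire at its midpoint, so each end is L/2 = 0.2085 m away along the wire.
sinθ₁ = 0.2085/√(0.2085²+0.0679²) = 0.9508; sinθ₂ = 0.2085/√(0.2085²+0.0679²) = 0.9508.
B = (4π×10⁻⁷ × 22.9) / (4π × 0.0679) × (0.9508 + 0.9508) = 6.41×10⁻⁵ T.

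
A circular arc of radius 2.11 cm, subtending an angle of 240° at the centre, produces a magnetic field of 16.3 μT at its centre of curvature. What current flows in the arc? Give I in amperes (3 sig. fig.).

I ≈ 0.821 A

For a circular arc, B = μ₀Iφ/(4πR) with φ in radians; here φ = 4.189 rad.
So I = 4πRB/(μ₀φ) = 4π × 0.0211 × 1.63×10⁻⁵ / (4π×10⁻⁷ × 4.189) = 0.821 A.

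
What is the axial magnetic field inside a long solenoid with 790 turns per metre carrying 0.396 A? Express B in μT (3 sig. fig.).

B ≈ 393 μT

Inside a long solenoid, B = μ₀nI with n = 790 turns/m.
B = 4π×10⁻⁷ × 790 × 0.396 = 3.93×10⁻⁴ T.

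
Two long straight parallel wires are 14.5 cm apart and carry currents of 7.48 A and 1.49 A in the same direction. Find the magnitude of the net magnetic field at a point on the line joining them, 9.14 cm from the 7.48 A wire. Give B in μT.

Each long wire gives B = μ₀I/(2πd). Distances are d₁ = 0.0914 m and d₂ = 0.0536 m.
B₁ = 1.64×10⁻⁵ T, B₂ = 5.56×10⁻⁶ T.
Between parallel currents the two contributions point in opposite directions, so they subtract. B = |B₁ − B₂| = |1.64×10⁻⁵ − 5.56×10⁻⁶| = 1.08×10⁻⁵ T.

B ≈ 10.8 μT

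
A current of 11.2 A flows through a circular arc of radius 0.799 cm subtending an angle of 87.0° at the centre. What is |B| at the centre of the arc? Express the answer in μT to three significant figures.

The Biot–Savart field of a circular arc at its centre is B = μ₀Iφ/(4πR), with φ = 1.518 rad.
B = (4π×10⁻⁷ × 11.2 × 1.518) / (4π × 0.00799) = 2.13×10⁻⁴ T.

B ≈ 213 μT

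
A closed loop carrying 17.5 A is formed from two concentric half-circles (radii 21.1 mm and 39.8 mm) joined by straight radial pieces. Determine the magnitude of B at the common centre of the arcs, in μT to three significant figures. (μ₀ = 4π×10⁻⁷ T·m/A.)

The radial connectors point toward the centre, so dl × r̂ = 0 and they contribute nothing.
Each semicircle gives μ₀I/(4R): inner arc 2.61×10⁻⁴ T, outer arc 1.38×10⁻⁴ T.
The two arcs carry current in opposite angular senses, so their fields oppose: B = |2.61×10⁻⁴ − 1.38×10⁻⁴| = 1.22×10⁻⁴ T.

B ≈ 122 μT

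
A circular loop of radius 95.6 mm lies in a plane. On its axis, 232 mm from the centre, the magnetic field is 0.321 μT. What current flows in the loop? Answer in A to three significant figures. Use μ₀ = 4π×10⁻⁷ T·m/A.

On the axis of a loop, B = μ₀IR²/[2(R²+z²)^(3/2)], so I = 2B(R²+z²)^(3/2)/(μ₀R²).
R² + z² = 0.009139 + 0.05382 = 0.06296 m²; raised to 3/2 gives 1.58×10⁻² m³.
I = 2 × 3.21×10⁻⁷ × 1.58×10⁻² / (1.26×10⁻⁶ × 0.009139) = 0.883 A.

I ≈ 0.883 A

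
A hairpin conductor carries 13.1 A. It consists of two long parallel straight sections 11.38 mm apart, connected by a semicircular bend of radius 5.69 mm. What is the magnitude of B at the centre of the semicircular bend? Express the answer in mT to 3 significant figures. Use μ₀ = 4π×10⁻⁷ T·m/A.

B ≈ 1.18 mT

The semicircular arc contributes B_arc = μ₀I·π/(4πR) = μ₀I/(4R) = 7.23×10⁻⁴ T.
Each semi-infinite lead is at perpendicular distance R = 0.00569 m from the centre, with the perpendicular foot at its near end, so it contributes μ₀I/(4πR); both point the same way, together 4.60×10⁻⁴ T.
Arc and leads all point the same direction: B = 7.23×10⁻⁴ + 4.60×10⁻⁴ = 1.18×10⁻³ T.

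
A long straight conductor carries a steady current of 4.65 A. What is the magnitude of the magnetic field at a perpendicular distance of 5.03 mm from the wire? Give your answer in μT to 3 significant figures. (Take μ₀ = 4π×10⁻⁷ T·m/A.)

B ≈ 185 μT

For an infinitely long straight wire, B = μ₀I/(2πd).
B = (4π×10⁻⁷ × 4.65) / (2π × 0.00503) = 1.85×10⁻⁴ T.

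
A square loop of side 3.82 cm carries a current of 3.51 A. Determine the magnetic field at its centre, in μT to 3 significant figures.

Each side is a finite straight segment at perpendicular distance d = a/(2 tan(π/4)) = 0.0191 m from the centre, with end-angles ±π/4.
One side contributes B₁ = (μ₀I/4πd)·2 sin(π/4) = 2.60×10⁻⁵ T.
All 4 sides add in the same direction: B = 4 × 2.60×10⁻⁵ = 1.04×10⁻⁴ T.

B ≈ 104 μT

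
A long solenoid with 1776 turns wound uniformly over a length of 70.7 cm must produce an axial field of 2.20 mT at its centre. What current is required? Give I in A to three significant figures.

Inside a long solenoid B = μ₀nI with n = 2512 m⁻¹, so I = B/(μ₀n).
I = 2.20×10⁻³ / (4π×10⁻⁷ × 2512) = 0.697 A.

I ≈ 0.697 A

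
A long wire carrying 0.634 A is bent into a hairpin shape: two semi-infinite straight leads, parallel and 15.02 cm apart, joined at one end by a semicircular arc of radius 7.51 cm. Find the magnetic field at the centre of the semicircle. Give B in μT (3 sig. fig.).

B ≈ 4.34 μT

The semicircular arc contributes B_arc = μ₀I·π/(4πR) = μ₀I/(4R) = 2.65×10⁻⁶ T.
Each semi-infinite lead is at perpendicular distance R = 0.0751 m from the centre, with the perpendicular foot at its near end, so it contributes μ₀I/(4πR); both point the same way, together 1.69×10⁻⁶ T.
Arc and leads all point the same direction: B = 2.65×10⁻⁶ + 1.69×10⁻⁶ = 4.34×10⁻⁶ T.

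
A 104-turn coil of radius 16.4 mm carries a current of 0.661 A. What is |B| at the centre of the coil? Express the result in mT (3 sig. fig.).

For an N-turn flat coil, B = Nμ₀I/(2R) with R = 0.0164 m.
B = 104 × 2.53×10⁻⁵ T = 2.63×10⁻³ T.

B ≈ 2.63 mT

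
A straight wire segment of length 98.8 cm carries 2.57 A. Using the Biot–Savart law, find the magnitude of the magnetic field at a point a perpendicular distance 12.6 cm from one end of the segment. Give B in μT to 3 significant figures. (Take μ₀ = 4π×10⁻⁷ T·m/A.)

B ≈ 2.02 μT

For a finite straight segment, B = (μ₀I/4πd)(sinθ₁ + sinθ₂), where θ₁, θ₂ are the angles from the perpendicular to each end.
The perpendicular foot is at one end, so the two end-offsets along the wire are 0 and L = 0.988 m.
sinθ₁ = 0/√(0²+0.126²) = 0.0000; sinθ₂ = 0.988/√(0.988²+0.126²) = 0.9920.
B = (4π×10⁻⁷ × 2.57) / (4π × 0.126) × (0.0000 + 0.9920) = 2.02×10⁻⁶ T.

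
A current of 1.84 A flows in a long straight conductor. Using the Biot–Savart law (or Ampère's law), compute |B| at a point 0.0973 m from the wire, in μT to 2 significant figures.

For an infinitely long straight wire, B = μ₀I/(2πd).
B = (4π×10⁻⁷ × 1.84) / (2π × 0.0973) = 3.78×10⁻⁶ T.

B ≈ 3.8 μT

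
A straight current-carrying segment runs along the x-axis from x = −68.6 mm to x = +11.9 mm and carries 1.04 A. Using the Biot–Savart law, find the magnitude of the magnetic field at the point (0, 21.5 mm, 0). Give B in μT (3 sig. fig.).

B ≈ 6.96 μT

For a finite straight segment, B = (μ₀I/4πd)(sinθ₁ + sinθ₂), where θ₁, θ₂ are the angles from the perpendicular to each end.
The perpendicular distance is d = 0.0215 m; the end-offsets along the wire are a = 0.0686 m and b = 0.0119 m.
sinθ₁ = 0.0686/√(0.0686²+0.0215²) = 0.9542; sinθ₂ = 0.0119/√(0.0119²+0.0215²) = 0.4843.
B = (4π×10⁻⁷ × 1.04) / (4π × 0.0215) × (0.9542 + 0.4843) = 6.96×10⁻⁶ T.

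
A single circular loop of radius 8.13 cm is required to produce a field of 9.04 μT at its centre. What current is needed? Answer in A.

I ≈ 1.17 A

At the centre of a circular loop B = μ₀I/(2R), so I = 2RB/μ₀.
With R = 0.0813 m, I = 2 × 0.0813 × 9.04×10⁻⁶ / (4π×10⁻⁷) = 1.17 A.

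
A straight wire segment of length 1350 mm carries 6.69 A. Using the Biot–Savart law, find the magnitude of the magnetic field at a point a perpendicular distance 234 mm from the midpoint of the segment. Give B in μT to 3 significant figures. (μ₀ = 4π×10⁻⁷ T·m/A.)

For a finite straight segment, B = (μ₀I/4πd)(sinθ₁ + sinθ₂), where θ₁, θ₂ are the angles from the perpendicular to each end.
The perpendicular from the point meets the wire at its midpoint, so each end is L/2 = 0.675 m away along the wire.
sinθ₁ = 0.675/√(0.675²+0.234²) = 0.9448; sinθ₂ = 0.675/√(0.675²+0.234²) = 0.9448.
B = (4π×10⁻⁷ × 6.69) / (4π × 0.234) × (0.9448 + 0.9448) = 5.40×10⁻⁶ T.

B ≈ 5.40 μT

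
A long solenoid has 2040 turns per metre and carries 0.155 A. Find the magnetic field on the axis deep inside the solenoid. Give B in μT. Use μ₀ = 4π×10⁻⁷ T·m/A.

Inside a long solenoid, B = μ₀nI with n = 2040 turns/m.
B = 4π×10⁻⁷ × 2040 × 0.155 = 3.97×10⁻⁴ T.

B ≈ 397 μT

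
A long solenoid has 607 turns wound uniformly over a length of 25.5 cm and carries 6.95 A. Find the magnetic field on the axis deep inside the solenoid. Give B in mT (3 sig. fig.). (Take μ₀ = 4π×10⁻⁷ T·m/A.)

Inside a long solenoid, B = μ₀nI with n = 2380 turns/m.
B = 4π×10⁻⁷ × 2380 × 6.95 = 2.08×10⁻² T.

B ≈ 20.8 mT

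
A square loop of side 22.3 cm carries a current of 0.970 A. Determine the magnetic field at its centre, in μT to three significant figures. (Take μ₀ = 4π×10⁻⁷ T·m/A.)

Each side is a finite straight segment at perpendicular distance d = a/(2 tan(π/4)) = 0.1115 m from the centre, with end-angles ±π/4.
One side contributes B₁ = (μ₀I/4πd)·2 sin(π/4) = 1.23×10⁻⁶ T.
All 4 sides add in the same direction: B = 4 × 1.23×10⁻⁶ = 4.92×10⁻⁶ T.

B ≈ 4.92 μT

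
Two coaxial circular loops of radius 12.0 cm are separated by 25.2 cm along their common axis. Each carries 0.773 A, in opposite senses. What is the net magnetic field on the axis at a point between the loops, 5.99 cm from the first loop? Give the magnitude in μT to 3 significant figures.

B ≈ 2.30 μT

Each loop contributes B = μ₀IR²/[2(R²+z²)^(3/2)] on the axis, with z measured from that loop.
Loop 1 (z = 0.0599 m): B₁ = 2.90×10⁻⁶ T. Loop 2 (z = 0.1921 m): B₂ = 6.02×10⁻⁷ T.
The fields oppose: B = |B₁ − B₂| = 2.30×10⁻⁶ T.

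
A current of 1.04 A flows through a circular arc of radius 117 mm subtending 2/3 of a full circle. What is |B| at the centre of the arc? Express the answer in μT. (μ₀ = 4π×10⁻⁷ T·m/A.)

The Biot–Savart field of a circular arc at its centre is B = μ₀Iφ/(4πR), with φ = 4.189 rad.
B = (4π×10⁻⁷ × 1.04 × 4.189) / (4π × 0.117) = 3.72×10⁻⁶ T.

B ≈ 3.72 μT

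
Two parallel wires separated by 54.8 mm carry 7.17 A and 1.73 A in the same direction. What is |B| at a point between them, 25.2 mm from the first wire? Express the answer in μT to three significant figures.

B ≈ 45.2 μT

Each long wire gives B = μ₀I/(2πd). Distances are d₁ = 0.0252 m and d₂ = 0.0296 m.
B₁ = 5.69×10⁻⁵ T, B₂ = 1.17×10⁻⁵ T.
Between parallel currents the two contributions point in opposite directions, so they subtract. B = |B₁ − B₂| = |5.69×10⁻⁵ − 1.17×10⁻⁵| = 4.52×10⁻⁵ T.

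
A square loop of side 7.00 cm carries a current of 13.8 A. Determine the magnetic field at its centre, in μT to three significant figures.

B ≈ 223 μT

Each side is a finite straight segment at perpendicular distance d = a/(2 tan(π/4)) = 0.035 m from the centre, with end-angles ±π/4.
One side contributes B₁ = (μ₀I/4πd)·2 sin(π/4) = 5.58×10⁻⁵ T.
All 4 sides add in the same direction: B = 4 × 5.58×10⁻⁵ = 2.23×10⁻⁴ T.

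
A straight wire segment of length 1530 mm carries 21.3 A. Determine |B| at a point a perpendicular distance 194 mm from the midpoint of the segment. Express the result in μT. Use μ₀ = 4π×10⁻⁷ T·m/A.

For a finite straight segment, B = (μ₀I/4πd)(sinθ₁ + sinθ₂), where θ₁, θ₂ are the angles from the perpendicular to each end.
The perpendicular from the point meets the wire at its midpoint, so each end is L/2 = 0.765 m away along the wire.
sinθ₁ = 0.765/√(0.765²+0.194²) = 0.9693; sinθ₂ = 0.765/√(0.765²+0.194²) = 0.9693.
B = (4π×10⁻⁷ × 21.3) / (4π × 0.194) × (0.9693 + 0.9693) = 2.13×10⁻⁵ T.

B ≈ 21.3 μT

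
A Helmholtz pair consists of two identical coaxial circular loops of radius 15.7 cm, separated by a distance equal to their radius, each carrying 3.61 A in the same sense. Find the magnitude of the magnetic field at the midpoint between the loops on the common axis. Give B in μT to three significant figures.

Each loop contributes B = μ₀IR²/[2(R²+z²)^(3/2)] on the axis, with z measured from that loop.
Loop 1 (z = 0.0785 m): B₁ = 1.03×10⁻⁵ T. Loop 2 (z = 0.0785 m): B₂ = 1.03×10⁻⁵ T.
The fields add: B = B₁ + B₂ = 2.07×10⁻⁵ T.

B ≈ 20.7 μT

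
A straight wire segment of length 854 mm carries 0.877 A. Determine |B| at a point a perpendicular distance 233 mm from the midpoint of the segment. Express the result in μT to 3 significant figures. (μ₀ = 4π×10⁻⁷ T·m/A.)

B ≈ 0.661 μT

For a finite straight segment, B = (μ₀I/4πd)(sinθ₁ + sinθ₂), where θ₁, θ₂ are the angles from the perpendicular to each end.
The perpendicular from the point meets the wire at its midpoint, so each end is L/2 = 0.427 m away along the wire.
sinθ₁ = 0.427/√(0.427²+0.233²) = 0.8778; sinθ₂ = 0.427/√(0.427²+0.233²) = 0.8778.
B = (4π×10⁻⁷ × 0.877) / (4π × 0.233) × (0.8778 + 0.8778) = 6.61×10⁻⁷ T.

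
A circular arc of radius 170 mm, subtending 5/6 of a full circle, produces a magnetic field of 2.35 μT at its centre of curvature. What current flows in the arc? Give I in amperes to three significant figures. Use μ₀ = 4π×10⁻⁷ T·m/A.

For a circular arc, B = μ₀Iφ/(4πR) with φ in radians; here φ = 5.236 rad.
So I = 4πRB/(μ₀φ) = 4π × 0.17 × 2.35×10⁻⁶ / (4π×10⁻⁷ × 5.236) = 0.763 A.

I ≈ 0.763 A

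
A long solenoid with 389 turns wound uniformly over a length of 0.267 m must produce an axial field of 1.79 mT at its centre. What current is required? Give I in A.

Inside a long solenoid B = μ₀nI with n = 1457 m⁻¹, so I = B/(μ₀n).
I = 1.79×10⁻³ / (4π×10⁻⁷ × 1457) = 0.978 A.

I ≈ 0.978 A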